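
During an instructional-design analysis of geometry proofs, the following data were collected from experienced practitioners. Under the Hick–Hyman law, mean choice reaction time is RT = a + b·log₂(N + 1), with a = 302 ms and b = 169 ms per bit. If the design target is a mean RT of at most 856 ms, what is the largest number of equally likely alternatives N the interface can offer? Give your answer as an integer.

8

Set 302 + 169·log₂(N + 1) ≤ 856.
log₂(N + 1) ≤ (856 − 302) / 169 = 3.2781.
N + 1 ≤ 2^3.2781 = 9.7008.
N ≤ 8.7008, so the largest integer N is 8.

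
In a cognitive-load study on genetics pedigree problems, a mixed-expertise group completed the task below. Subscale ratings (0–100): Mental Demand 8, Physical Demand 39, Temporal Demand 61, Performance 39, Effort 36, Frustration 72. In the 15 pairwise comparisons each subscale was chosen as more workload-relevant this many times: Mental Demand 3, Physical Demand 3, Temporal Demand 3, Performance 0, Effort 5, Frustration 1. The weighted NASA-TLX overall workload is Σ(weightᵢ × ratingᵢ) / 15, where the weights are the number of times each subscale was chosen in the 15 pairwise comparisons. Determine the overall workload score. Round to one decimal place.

The tallies are the weights (they sum to 15).
Weighted sum = 3·8 + 3·39 + 3·61 + 0·39 + 5·36 + 1·72
            = 24 + 117 + 183 + 0 + 180 + 72 = 576.
Overall workload = 576 / 15 = 38.4000 ≈ 38.4.

38.4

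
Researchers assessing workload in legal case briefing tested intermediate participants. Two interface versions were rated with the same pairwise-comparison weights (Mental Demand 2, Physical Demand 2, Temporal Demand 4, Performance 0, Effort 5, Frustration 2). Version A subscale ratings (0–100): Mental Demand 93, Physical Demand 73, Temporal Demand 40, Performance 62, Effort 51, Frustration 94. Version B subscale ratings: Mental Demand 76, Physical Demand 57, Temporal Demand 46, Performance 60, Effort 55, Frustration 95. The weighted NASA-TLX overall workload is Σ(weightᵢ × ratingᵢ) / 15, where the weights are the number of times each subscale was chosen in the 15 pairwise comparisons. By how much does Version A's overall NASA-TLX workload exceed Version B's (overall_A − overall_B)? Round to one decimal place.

1.3

Version A weighted sum = 2·93 + 2·73 + 4·40 + 0·62 + 5·51 + 2·94 = 186 + 146 + 160 + 0 + 255 + 188 = 935; overall_A = 935/15 = 62.3333.
Version B weighted sum = 2·76 + 2·57 + 4·46 + 0·60 + 5·55 + 2·95 = 152 + 114 + 184 + 0 + 275 + 190 = 915; overall_B = 915/15 = 61.0000.
Difference = 62.3333 − 61.0000 = 1.3333 ≈ 1.3.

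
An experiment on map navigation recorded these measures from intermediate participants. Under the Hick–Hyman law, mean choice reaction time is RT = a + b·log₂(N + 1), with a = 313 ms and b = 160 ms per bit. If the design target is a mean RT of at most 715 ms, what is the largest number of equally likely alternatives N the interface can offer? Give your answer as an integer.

4

Set 313 + 160·log₂(N + 1) ≤ 715.
log₂(N + 1) ≤ (715 − 313) / 160 = 2.5125.
N + 1 ≤ 2^2.5125 = 5.7061.
N ≤ 4.7061, so the largest integer N is 4.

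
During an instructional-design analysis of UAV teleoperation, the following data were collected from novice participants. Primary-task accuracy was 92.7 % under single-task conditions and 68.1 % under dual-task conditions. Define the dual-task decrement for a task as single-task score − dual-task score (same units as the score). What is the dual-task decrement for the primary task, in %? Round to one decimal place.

24.6

Decrement = 92.7 − 68.1 = 24.6000 % ≈ 24.6 %.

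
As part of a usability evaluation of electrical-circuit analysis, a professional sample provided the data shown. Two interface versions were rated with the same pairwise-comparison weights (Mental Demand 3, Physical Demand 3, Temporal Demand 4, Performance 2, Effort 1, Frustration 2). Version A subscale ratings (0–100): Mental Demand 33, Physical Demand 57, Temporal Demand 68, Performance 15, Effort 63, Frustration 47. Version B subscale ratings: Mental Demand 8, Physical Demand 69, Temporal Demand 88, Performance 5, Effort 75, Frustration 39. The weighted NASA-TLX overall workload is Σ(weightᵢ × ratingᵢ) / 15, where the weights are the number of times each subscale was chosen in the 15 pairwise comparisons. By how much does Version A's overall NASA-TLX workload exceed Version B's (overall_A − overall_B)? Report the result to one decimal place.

Version A weighted sum = 3·33 + 3·57 + 4·68 + 2·15 + 1·63 + 2·47 = 99 + 171 + 272 + 30 + 63 + 94 = 729; overall_A = 729/15 = 48.6000.
Version B weighted sum = 3·8 + 3·69 + 4·88 + 2·5 + 1·75 + 2·39 = 24 + 207 + 352 + 10 + 75 + 78 = 746; overall_B = 746/15 = 49.7333.
Difference = 48.6000 − 49.7333 = -1.1333 ≈ -1.1.

-1.1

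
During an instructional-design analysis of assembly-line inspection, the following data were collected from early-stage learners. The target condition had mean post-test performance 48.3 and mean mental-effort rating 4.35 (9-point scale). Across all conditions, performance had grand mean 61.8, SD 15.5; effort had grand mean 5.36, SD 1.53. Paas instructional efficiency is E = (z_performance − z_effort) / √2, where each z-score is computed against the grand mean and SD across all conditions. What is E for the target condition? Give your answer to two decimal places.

-0.15

z_performance = (48.3 − 61.8) / 15.5 = -13.5000 / 15.5 = -0.8710.
z_effort = (4.35 − 5.36) / 1.53 = -1.0100 / 1.53 = -0.6601.
z_P − z_E = -0.8710 − (-0.6601) = -0.2109.
E = -0.2109 / √2 = -0.2109 / 1.41421 = -0.1491 ≈ -0.15.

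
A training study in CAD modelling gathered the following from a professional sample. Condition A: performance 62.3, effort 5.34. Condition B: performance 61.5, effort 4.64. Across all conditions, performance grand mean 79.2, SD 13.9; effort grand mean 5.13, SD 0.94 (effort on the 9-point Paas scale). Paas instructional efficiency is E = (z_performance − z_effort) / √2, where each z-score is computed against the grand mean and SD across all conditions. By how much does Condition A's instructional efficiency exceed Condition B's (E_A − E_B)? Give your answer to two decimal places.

-0.49

Condition A: z_P = (62.3 − 79.2)/13.9 = -1.2158; z_E = (5.34 − 5.13)/0.94 = 0.2234; E_A = (-1.2158 − 0.2234)/√2 = -1.0177.
Condition B: z_P = (61.5 − 79.2)/13.9 = -1.2734; z_E = (4.64 − 5.13)/0.94 = -0.5213; E_B = (-1.2734 − (-0.5213))/√2 = -0.5318.
E_A − E_B = -1.0177 − (-0.5318) = -0.4859 ≈ -0.49.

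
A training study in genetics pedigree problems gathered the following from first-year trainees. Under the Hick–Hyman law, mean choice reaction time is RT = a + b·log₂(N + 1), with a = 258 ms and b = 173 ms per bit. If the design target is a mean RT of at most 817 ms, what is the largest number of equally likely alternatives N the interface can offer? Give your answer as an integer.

Set 258 + 173·log₂(N + 1) ≤ 817.
log₂(N + 1) ≤ (817 − 258) / 173 = 3.2312.
N + 1 ≤ 2^3.2312 = 9.3905.
N ≤ 8.3905, so the largest integer N is 8.

8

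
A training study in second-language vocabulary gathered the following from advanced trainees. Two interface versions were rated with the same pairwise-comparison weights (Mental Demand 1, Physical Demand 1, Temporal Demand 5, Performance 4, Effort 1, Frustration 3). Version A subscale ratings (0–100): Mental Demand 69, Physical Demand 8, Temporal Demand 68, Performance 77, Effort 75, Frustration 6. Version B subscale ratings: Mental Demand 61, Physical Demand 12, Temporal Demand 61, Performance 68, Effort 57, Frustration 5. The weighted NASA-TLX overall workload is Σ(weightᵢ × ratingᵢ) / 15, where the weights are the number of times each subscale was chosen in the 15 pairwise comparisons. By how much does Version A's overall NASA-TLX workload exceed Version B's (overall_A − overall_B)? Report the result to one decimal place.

Version A weighted sum = 1·69 + 1·8 + 5·68 + 4·77 + 1·75 + 3·6 = 69 + 8 + 340 + 308 + 75 + 18 = 818; overall_A = 818/15 = 54.5333.
Version B weighted sum = 1·61 + 1·12 + 5·61 + 4·68 + 1·57 + 3·5 = 61 + 12 + 305 + 272 + 57 + 15 = 722; overall_B = 722/15 = 48.1333.
Difference = 54.5333 − 48.1333 = 6.4000 ≈ 6.4.

6.4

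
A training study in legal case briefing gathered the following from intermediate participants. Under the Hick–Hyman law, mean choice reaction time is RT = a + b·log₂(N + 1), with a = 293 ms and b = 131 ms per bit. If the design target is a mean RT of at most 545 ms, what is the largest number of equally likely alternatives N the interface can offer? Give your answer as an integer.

Set 293 + 131·log₂(N + 1) ≤ 545.
log₂(N + 1) ≤ (545 − 293) / 131 = 1.9237.
N + 1 ≤ 2^1.9237 = 3.7939.
N ≤ 2.7939, so the largest integer N is 2.

2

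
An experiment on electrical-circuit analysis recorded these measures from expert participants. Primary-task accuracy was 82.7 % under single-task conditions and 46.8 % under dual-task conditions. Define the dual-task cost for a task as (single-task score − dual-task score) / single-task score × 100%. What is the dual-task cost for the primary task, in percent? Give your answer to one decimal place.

43.4

Cost = (82.7 − 46.8) / 82.7 × 100%
     = 35.9000 / 82.7 × 100% = 43.4099%.
≈ 43.4%.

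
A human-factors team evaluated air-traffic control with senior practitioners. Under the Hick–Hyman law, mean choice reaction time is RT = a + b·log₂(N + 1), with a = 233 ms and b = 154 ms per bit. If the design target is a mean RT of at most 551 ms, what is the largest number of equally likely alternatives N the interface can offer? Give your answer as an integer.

3

Set 233 + 154·log₂(N + 1) ≤ 551.
log₂(N + 1) ≤ (551 − 233) / 154 = 2.0649.
N + 1 ≤ 2^2.0649 = 4.1840.
N ≤ 3.1840, so the largest integer N is 3.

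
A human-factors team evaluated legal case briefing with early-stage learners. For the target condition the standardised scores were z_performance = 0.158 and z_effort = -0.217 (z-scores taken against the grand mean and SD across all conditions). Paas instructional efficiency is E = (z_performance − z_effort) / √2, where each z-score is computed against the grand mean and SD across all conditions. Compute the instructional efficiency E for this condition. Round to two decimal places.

0.27

z_P − z_E = 0.158 − (-0.217) = 0.3750.
E = 0.3750 / √2 = 0.3750 / 1.41421 = 0.2652 ≈ 0.27.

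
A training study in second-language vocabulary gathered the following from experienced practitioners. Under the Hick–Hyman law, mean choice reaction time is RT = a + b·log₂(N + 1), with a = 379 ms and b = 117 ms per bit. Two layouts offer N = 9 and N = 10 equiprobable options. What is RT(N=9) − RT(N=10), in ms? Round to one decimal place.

-16.1

RT(9) = 379 + 117·log₂(10) = 379 + 117·3.3219 = 767.6623 ms.
RT(10) = 379 + 117·log₂(11) = 379 + 117·3.4594 = 783.7498 ms.
Difference = 767.6623 − 783.7498 = -16.0875 ≈ -16.1 ms.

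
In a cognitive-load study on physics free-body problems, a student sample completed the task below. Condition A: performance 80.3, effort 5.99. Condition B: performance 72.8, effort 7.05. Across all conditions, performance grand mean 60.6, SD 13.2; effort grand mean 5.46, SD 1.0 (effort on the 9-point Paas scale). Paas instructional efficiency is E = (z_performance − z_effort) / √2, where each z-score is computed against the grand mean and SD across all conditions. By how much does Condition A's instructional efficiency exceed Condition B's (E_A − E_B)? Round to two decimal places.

1.15

Condition A: z_P = (80.3 − 60.6)/13.2 = 1.4924; z_E = (5.99 − 5.46)/1.0 = 0.5300; E_A = (1.4924 − 0.5300)/√2 = 0.6805.
Condition B: z_P = (72.8 − 60.6)/13.2 = 0.9242; z_E = (7.05 − 5.46)/1.0 = 1.5900; E_B = (0.9242 − 1.5900)/√2 = -0.4708.
E_A − E_B = 0.6805 − (-0.4708) = 1.1513 ≈ 1.15.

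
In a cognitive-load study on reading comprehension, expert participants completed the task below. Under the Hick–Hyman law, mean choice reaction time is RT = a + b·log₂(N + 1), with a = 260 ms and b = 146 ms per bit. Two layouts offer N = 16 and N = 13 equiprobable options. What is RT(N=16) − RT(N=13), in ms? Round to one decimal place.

40.9

RT(16) = 260 + 146·log₂(17) = 260 + 146·4.0875 = 856.7750 ms.
RT(13) = 260 + 146·log₂(14) = 260 + 146·3.8074 = 815.8804 ms.
Difference = 856.7750 − 815.8804 = 40.8946 ≈ 40.9 ms.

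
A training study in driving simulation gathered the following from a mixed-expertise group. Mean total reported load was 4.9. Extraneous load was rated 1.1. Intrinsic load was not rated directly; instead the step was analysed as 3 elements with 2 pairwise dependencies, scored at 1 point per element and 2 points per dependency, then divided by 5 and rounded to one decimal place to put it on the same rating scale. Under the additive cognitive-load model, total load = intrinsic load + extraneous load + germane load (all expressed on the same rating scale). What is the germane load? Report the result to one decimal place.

Intrinsic (element-interactivity): (3 × 1 + 2 × 2) / 5 = 7 / 5 = 1.4000 → 1.4.
germane load = total − intrinsic − extraneous
             = 4.9 − 1.4 − 1.1 = 2.4.

2.4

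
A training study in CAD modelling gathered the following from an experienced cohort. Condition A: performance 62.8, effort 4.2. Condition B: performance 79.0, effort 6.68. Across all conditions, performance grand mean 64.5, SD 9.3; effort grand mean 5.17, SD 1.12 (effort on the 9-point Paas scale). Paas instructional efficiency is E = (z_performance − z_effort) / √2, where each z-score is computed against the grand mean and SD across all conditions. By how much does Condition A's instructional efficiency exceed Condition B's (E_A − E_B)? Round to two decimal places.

0.33

Condition A: z_P = (62.8 − 64.5)/9.3 = -0.1828; z_E = (4.2 − 5.17)/1.12 = -0.8661; E_A = (-0.1828 − (-0.8661))/√2 = 0.4832.
Condition B: z_P = (79.0 − 64.5)/9.3 = 1.5591; z_E = (6.68 − 5.17)/1.12 = 1.3482; E_B = (1.5591 − 1.3482)/√2 = 0.1491.
E_A − E_B = 0.4832 − 0.1491 = 0.3341 ≈ 0.33.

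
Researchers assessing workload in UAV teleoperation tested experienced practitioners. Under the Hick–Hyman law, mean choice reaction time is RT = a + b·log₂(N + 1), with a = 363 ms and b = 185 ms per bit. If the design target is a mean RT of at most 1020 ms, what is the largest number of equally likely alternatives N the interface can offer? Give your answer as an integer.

10

Set 363 + 185·log₂(N + 1) ≤ 1020.
log₂(N + 1) ≤ (1020 − 363) / 185 = 3.5514.
N + 1 ≤ 2^3.5514 = 11.7241.
N ≤ 10.7241, so the largest integer N is 10.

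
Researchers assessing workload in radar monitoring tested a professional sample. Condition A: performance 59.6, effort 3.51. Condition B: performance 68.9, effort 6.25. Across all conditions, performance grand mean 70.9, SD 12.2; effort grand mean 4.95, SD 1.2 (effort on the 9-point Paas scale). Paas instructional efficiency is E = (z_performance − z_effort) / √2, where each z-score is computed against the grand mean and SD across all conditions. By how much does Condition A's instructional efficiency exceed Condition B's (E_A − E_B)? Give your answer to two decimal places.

Condition A: z_P = (59.6 − 70.9)/12.2 = -0.9262; z_E = (3.51 − 4.95)/1.2 = -1.2000; E_A = (-0.9262 − (-1.2000))/√2 = 0.1936.
Condition B: z_P = (68.9 − 70.9)/12.2 = -0.1639; z_E = (6.25 − 4.95)/1.2 = 1.0833; E_B = (-0.1639 − 1.0833)/√2 = -0.8819.
E_A − E_B = 0.1936 − (-0.8819) = 1.0755 ≈ 1.08.

1.08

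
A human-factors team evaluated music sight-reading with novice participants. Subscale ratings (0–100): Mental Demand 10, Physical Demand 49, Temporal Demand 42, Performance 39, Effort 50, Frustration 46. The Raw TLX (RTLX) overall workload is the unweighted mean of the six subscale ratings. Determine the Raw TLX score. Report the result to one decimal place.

39.3

Sum of ratings = 10 + 49 + 42 + 39 + 50 + 46 = 236.
RTLX = 236 / 6 = 39.3333 ≈ 39.3.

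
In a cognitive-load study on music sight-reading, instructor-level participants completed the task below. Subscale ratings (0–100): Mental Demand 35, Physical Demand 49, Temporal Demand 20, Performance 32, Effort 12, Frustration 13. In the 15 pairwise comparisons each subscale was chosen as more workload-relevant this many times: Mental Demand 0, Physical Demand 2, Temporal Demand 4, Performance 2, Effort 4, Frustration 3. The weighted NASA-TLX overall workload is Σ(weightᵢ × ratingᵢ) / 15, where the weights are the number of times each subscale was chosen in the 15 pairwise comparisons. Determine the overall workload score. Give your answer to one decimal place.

21.9

The tallies are the weights (they sum to 15).
Weighted sum = 0·35 + 2·49 + 4·20 + 2·32 + 4·12 + 3·13
            = 0 + 98 + 80 + 64 + 48 + 39 = 329.
Overall workload = 329 / 15 = 21.9333 ≈ 21.9.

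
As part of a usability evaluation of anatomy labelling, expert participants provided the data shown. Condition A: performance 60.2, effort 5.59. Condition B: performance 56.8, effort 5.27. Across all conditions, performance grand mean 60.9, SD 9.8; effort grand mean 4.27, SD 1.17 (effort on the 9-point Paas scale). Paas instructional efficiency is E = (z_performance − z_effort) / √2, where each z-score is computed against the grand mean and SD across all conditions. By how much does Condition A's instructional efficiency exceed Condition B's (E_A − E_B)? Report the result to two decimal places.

Condition A: z_P = (60.2 − 60.9)/9.8 = -0.0714; z_E = (5.59 − 4.27)/1.17 = 1.1282; E_A = (-0.0714 − 1.1282)/√2 = -0.8482.
Condition B: z_P = (56.8 − 60.9)/9.8 = -0.4184; z_E = (5.27 − 4.27)/1.17 = 0.8547; E_B = (-0.4184 − 0.8547)/√2 = -0.9002.
E_A − E_B = -0.8482 − (-0.9002) = 0.0520 ≈ 0.05.

0.05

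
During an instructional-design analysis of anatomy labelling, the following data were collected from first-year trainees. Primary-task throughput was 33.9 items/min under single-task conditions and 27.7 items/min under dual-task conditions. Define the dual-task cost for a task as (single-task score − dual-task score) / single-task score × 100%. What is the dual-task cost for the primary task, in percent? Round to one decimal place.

18.3

Cost = (33.9 − 27.7) / 33.9 × 100%
     = 6.2000 / 33.9 × 100% = 18.2891%.
≈ 18.3%.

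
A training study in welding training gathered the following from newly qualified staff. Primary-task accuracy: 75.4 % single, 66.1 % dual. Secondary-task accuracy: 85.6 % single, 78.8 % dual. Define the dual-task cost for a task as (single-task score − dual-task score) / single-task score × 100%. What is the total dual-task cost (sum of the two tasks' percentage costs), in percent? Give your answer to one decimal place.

20.3

Primary cost = (75.4 − 66.1) / 75.4 × 100% = 12.3342%.
Secondary cost = (85.6 − 78.8) / 85.6 × 100% = 7.9439%.
Total = 12.3342% + 7.9439% = 20.2781% ≈ 20.3%.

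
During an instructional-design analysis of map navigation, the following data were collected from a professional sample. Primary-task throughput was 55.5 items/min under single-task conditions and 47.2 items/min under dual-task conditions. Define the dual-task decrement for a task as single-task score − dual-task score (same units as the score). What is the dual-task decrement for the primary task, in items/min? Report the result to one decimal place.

Decrement = 55.5 − 47.2 = 8.3000 items/min ≈ 8.3 items/min.

8.3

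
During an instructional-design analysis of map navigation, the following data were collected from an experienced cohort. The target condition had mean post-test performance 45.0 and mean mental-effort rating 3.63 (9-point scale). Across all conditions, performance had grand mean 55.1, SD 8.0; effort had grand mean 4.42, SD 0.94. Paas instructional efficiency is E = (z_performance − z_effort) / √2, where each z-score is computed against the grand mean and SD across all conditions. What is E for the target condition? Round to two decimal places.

-0.30

z_performance = (45.0 − 55.1) / 8.0 = -10.1000 / 8.0 = -1.2625.
z_effort = (3.63 − 4.42) / 0.94 = -0.7900 / 0.94 = -0.8404.
z_P − z_E = -1.2625 − (-0.8404) = -0.4221.
E = -0.4221 / √2 = -0.4221 / 1.41421 = -0.2985 ≈ -0.30.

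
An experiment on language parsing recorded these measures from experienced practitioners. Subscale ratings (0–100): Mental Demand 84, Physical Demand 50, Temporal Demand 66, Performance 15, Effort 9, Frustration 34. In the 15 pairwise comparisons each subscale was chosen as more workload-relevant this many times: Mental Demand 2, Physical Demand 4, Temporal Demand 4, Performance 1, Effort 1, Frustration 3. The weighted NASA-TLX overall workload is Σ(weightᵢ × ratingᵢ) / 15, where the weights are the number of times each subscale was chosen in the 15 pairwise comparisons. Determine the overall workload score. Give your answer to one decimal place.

50.5

The tallies are the weights (they sum to 15).
Weighted sum = 2·84 + 4·50 + 4·66 + 1·15 + 1·9 + 3·34
            = 168 + 200 + 264 + 15 + 9 + 102 = 758.
Overall workload = 758 / 15 = 50.5333 ≈ 50.5.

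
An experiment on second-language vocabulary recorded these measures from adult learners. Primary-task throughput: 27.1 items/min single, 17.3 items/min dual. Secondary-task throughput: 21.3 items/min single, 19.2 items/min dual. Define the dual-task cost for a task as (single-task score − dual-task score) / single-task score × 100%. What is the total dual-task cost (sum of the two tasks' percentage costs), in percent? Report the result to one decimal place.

46.0

Primary cost = (27.1 − 17.3) / 27.1 × 100% = 36.1624%.
Secondary cost = (21.3 − 19.2) / 21.3 × 100% = 9.8592%.
Total = 36.1624% + 9.8592% = 46.0216% ≈ 46.0%.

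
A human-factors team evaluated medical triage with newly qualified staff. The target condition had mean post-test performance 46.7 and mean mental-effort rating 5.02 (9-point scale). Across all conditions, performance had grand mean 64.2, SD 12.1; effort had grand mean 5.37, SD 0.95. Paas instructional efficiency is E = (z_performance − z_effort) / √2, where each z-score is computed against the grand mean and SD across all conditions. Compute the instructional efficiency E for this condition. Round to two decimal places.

z_performance = (46.7 − 64.2) / 12.1 = -17.5000 / 12.1 = -1.4463.
z_effort = (5.02 − 5.37) / 0.95 = -0.3500 / 0.95 = -0.3684.
z_P − z_E = -1.4463 − (-0.3684) = -1.0779.
E = -1.0779 / √2 = -1.0779 / 1.41421 = -0.7622 ≈ -0.76.

-0.76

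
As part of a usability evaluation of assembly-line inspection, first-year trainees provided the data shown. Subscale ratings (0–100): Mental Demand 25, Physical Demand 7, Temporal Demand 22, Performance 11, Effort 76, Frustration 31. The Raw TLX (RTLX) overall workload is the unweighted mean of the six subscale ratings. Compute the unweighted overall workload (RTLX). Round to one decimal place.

28.7

Sum of ratings = 25 + 7 + 22 + 11 + 76 + 31 = 172.
RTLX = 172 / 6 = 28.6667 ≈ 28.7.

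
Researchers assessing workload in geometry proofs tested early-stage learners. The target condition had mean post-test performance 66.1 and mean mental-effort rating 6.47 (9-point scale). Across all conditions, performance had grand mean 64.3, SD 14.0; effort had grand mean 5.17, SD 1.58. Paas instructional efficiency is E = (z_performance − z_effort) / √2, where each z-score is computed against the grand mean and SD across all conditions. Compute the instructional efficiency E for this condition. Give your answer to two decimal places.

z_performance = (66.1 − 64.3) / 14.0 = 1.8000 / 14.0 = 0.1286.
z_effort = (6.47 − 5.17) / 1.58 = 1.3000 / 1.58 = 0.8228.
z_P − z_E = 0.1286 − 0.8228 = -0.6942.
E = -0.6942 / √2 = -0.6942 / 1.41421 = -0.4909 ≈ -0.49.

-0.49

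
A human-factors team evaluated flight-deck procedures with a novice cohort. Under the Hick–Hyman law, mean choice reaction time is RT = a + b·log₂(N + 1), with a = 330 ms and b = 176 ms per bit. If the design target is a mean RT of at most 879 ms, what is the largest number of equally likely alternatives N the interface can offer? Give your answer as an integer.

Set 330 + 176·log₂(N + 1) ≤ 879.
log₂(N + 1) ≤ (879 − 330) / 176 = 3.1193.
N + 1 ≤ 2^3.1193 = 8.6897.
N ≤ 7.6897, so the largest integer N is 7.

7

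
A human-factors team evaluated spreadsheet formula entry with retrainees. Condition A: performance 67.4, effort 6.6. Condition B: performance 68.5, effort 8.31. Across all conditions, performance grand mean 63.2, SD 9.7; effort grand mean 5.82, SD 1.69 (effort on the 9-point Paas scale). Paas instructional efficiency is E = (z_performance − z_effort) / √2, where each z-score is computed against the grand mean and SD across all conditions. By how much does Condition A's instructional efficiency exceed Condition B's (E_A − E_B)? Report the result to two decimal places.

0.64

Condition A: z_P = (67.4 − 63.2)/9.7 = 0.4330; z_E = (6.6 − 5.82)/1.69 = 0.4615; E_A = (0.4330 − 0.4615)/√2 = -0.0202.
Condition B: z_P = (68.5 − 63.2)/9.7 = 0.5464; z_E = (8.31 − 5.82)/1.69 = 1.4734; E_B = (0.5464 − 1.4734)/√2 = -0.6555.
E_A − E_B = -0.0202 − (-0.6555) = 0.6353 ≈ 0.64.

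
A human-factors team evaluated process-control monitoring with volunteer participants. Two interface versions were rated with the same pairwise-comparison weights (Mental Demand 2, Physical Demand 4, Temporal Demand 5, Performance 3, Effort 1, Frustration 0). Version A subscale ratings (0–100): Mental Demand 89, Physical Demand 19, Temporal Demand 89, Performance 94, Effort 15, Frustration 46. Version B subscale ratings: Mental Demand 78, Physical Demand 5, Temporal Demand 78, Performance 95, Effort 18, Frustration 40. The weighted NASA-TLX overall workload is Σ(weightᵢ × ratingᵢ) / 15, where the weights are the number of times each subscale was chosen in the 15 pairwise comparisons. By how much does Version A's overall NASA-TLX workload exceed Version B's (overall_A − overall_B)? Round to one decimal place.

8.5

Version A weighted sum = 2·89 + 4·19 + 5·89 + 3·94 + 1·15 + 0·46 = 178 + 76 + 445 + 282 + 15 + 0 = 996; overall_A = 996/15 = 66.4000.
Version B weighted sum = 2·78 + 4·5 + 5·78 + 3·95 + 1·18 + 0·40 = 156 + 20 + 390 + 285 + 18 + 0 = 869; overall_B = 869/15 = 57.9333.
Difference = 66.4000 − 57.9333 = 8.4667 ≈ 8.5.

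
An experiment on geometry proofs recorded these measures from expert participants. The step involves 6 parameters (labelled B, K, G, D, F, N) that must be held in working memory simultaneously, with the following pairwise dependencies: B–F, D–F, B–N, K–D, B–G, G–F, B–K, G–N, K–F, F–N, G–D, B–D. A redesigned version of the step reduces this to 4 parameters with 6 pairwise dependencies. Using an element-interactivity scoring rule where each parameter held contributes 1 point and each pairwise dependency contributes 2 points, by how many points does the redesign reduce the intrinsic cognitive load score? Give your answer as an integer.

14

Original: 6 × 1 + 12 × 2 = 6 + 24 = 30.
Redesigned: 4 × 1 + 6 × 2 = 4 + 12 = 16.
Reduction = 30 − 16 = 14.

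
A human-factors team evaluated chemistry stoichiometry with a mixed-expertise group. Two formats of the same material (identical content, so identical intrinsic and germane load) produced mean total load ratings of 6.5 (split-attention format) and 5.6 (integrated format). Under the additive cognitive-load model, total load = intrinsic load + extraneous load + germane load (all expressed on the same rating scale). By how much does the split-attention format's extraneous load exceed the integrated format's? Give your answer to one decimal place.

0.9

Intrinsic and germane load are equal across formats, so the difference in total load equals the difference in extraneous load.
Extraneous-load difference = 6.5 − 5.6 = 0.9.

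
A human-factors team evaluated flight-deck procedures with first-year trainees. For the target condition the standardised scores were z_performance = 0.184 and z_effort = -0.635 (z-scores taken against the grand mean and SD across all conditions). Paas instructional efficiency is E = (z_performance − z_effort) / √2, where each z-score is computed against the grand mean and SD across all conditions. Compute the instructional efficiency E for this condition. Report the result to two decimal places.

z_P − z_E = 0.184 − (-0.635) = 0.8190.
E = 0.8190 / √2 = 0.8190 / 1.41421 = 0.5791 ≈ 0.58.

0.58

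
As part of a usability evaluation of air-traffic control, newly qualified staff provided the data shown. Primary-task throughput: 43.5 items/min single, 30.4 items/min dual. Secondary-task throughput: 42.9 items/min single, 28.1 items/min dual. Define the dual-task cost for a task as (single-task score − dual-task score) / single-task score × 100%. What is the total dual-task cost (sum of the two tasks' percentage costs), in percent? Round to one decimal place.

Primary cost = (43.5 − 30.4) / 43.5 × 100% = 30.1149%.
Secondary cost = (42.9 − 28.1) / 42.9 × 100% = 34.4988%.
Total = 30.1149% + 34.4988% = 64.6137% ≈ 64.6%.

64.6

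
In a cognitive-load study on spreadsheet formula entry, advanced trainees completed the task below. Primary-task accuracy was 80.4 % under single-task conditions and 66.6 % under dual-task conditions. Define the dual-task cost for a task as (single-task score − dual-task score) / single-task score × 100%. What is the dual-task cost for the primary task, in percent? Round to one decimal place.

17.2

Cost = (80.4 − 66.6) / 80.4 × 100%
     = 13.8000 / 80.4 × 100% = 17.1642%.
≈ 17.2%.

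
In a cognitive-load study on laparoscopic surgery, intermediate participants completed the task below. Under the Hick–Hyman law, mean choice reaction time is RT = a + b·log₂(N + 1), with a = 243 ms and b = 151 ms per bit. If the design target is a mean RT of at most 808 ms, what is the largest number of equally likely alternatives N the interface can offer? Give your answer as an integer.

Set 243 + 151·log₂(N + 1) ≤ 808.
log₂(N + 1) ≤ (808 − 243) / 151 = 3.7417.
N + 1 ≤ 2^3.7417 = 13.3772.
N ≤ 12.3772, so the largest integer N is 12.

12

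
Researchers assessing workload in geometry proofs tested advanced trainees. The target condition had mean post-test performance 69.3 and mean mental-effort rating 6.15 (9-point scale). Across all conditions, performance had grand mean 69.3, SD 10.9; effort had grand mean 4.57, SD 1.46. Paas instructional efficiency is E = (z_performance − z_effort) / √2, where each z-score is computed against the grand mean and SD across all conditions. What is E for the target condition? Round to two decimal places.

-0.77

z_performance = (69.3 − 69.3) / 10.9 = 0.0000 / 10.9 = 0.0000.
z_effort = (6.15 − 4.57) / 1.46 = 1.5800 / 1.46 = 1.0822.
z_P − z_E = 0.0000 − 1.0822 = -1.0822.
E = -1.0822 / √2 = -1.0822 / 1.41421 = -0.7652 ≈ -0.77.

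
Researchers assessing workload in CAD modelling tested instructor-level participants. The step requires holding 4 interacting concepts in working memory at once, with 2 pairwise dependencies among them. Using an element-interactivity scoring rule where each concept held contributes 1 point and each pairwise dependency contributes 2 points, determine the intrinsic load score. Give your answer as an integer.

Element contribution: 4 × 1 = 4.
Interaction contribution: 2 × 2 = 4.
Intrinsic load = 4 + 4 = 8.

8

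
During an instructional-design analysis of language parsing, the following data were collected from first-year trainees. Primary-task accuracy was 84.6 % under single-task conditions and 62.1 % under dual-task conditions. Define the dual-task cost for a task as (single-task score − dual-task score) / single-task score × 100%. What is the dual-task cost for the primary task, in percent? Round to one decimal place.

Cost = (84.6 − 62.1) / 84.6 × 100%
     = 22.5000 / 84.6 × 100% = 26.5957%.
≈ 26.6%.

26.6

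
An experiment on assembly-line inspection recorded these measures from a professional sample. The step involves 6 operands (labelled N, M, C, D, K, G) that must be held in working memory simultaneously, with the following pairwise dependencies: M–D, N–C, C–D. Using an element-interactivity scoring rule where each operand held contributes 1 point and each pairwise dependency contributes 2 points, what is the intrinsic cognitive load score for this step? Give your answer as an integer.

12

Count of operands held simultaneously: 6.
Count of pairwise dependencies listed: 3.
Element contribution: 6 × 1 = 6.
Interaction contribution: 3 × 2 = 6.
Intrinsic load = 6 + 6 = 12.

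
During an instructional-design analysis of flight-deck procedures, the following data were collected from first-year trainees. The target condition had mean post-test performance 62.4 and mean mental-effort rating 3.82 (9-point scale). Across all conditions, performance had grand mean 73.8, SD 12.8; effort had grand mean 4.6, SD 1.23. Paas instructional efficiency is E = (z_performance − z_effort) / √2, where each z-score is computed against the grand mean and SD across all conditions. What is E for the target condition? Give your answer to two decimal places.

-0.18

z_performance = (62.4 − 73.8) / 12.8 = -11.4000 / 12.8 = -0.8906.
z_effort = (3.82 − 4.6) / 1.23 = -0.7800 / 1.23 = -0.6341.
z_P − z_E = -0.8906 − (-0.6341) = -0.2565.
E = -0.2565 / √2 = -0.2565 / 1.41421 = -0.1814 ≈ -0.18.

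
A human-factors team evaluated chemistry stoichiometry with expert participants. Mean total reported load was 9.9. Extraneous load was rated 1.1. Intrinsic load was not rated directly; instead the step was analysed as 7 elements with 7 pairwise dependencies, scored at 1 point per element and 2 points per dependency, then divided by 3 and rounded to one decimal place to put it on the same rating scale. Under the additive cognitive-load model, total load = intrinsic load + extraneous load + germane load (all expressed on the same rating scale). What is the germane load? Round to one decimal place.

1.8

Intrinsic (element-interactivity): (7 × 1 + 7 × 2) / 3 = 21 / 3 = 7.0000 → 7.0.
germane load = total − intrinsic − extraneous
             = 9.9 − 7.0 − 1.1 = 1.8.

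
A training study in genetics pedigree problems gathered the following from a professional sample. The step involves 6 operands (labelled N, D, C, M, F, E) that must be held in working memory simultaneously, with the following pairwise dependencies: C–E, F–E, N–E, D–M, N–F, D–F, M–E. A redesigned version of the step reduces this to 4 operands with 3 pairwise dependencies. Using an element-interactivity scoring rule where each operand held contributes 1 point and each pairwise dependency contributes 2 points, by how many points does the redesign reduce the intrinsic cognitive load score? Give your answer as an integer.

10

Original: 6 × 1 + 7 × 2 = 6 + 14 = 20.
Redesigned: 4 × 1 + 3 × 2 = 4 + 6 = 10.
Reduction = 20 − 10 = 10.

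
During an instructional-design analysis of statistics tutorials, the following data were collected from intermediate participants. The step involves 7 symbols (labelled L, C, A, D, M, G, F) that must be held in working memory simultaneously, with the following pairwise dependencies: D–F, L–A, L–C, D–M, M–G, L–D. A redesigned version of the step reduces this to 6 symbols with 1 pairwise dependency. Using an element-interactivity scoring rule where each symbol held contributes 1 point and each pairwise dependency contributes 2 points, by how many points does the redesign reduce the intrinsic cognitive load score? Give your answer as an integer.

Original: 7 × 1 + 6 × 2 = 7 + 12 = 19.
Redesigned: 6 × 1 + 1 × 2 = 6 + 2 = 8.
Reduction = 19 − 8 = 11.

11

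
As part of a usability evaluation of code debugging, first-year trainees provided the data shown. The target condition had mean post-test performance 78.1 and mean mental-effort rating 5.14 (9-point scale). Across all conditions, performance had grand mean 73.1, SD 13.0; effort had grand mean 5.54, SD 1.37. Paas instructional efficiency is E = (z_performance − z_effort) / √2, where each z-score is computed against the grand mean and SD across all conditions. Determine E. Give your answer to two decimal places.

0.48

z_performance = (78.1 − 73.1) / 13.0 = 5.0000 / 13.0 = 0.3846.
z_effort = (5.14 − 5.54) / 1.37 = -0.4000 / 1.37 = -0.2920.
z_P − z_E = 0.3846 − (-0.2920) = 0.6766.
E = 0.6766 / √2 = 0.6766 / 1.41421 = 0.4784 ≈ 0.48.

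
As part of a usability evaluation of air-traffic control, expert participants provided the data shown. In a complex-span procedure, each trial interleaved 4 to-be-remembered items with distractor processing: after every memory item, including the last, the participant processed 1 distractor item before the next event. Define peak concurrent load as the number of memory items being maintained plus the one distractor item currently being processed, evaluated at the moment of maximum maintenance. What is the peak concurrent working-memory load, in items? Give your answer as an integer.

5

Maintenance is greatest during the distractor(s) after memory item 4: all 4 memory items are being held.
One distractor item is concurrently being processed.
Peak concurrent load = 4 + 1 = 5 items.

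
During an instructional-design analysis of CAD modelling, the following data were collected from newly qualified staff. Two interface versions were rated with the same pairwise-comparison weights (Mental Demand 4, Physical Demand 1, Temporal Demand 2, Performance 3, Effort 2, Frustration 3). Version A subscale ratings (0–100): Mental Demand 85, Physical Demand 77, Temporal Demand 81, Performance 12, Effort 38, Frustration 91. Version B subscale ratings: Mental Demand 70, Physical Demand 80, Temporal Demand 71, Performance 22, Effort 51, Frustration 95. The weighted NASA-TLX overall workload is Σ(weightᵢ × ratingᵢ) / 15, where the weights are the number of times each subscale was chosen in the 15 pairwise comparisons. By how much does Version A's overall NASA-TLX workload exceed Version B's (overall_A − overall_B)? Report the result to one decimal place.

0.6

Version A weighted sum = 4·85 + 1·77 + 2·81 + 3·12 + 2·38 + 3·91 = 340 + 77 + 162 + 36 + 76 + 273 = 964; overall_A = 964/15 = 64.2667.
Version B weighted sum = 4·70 + 1·80 + 2·71 + 3·22 + 2·51 + 3·95 = 280 + 80 + 142 + 66 + 102 + 285 = 955; overall_B = 955/15 = 63.6667.
Difference = 64.2667 − 63.6667 = 0.6000 ≈ 0.6.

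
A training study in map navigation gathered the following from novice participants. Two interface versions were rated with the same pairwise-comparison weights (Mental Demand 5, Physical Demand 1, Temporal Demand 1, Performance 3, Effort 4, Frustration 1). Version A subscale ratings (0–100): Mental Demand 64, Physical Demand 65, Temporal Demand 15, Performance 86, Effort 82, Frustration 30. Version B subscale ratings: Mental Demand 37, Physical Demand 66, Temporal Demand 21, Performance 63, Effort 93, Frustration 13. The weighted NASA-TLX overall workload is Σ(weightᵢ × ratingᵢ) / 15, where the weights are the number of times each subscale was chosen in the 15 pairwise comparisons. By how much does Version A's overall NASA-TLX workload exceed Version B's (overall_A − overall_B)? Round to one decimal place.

Version A weighted sum = 5·64 + 1·65 + 1·15 + 3·86 + 4·82 + 1·30 = 320 + 65 + 15 + 258 + 328 + 30 = 1016; overall_A = 1016/15 = 67.7333.
Version B weighted sum = 5·37 + 1·66 + 1·21 + 3·63 + 4·93 + 1·13 = 185 + 66 + 21 + 189 + 372 + 13 = 846; overall_B = 846/15 = 56.4000.
Difference = 67.7333 − 56.4000 = 11.3333 ≈ 11.3.

11.3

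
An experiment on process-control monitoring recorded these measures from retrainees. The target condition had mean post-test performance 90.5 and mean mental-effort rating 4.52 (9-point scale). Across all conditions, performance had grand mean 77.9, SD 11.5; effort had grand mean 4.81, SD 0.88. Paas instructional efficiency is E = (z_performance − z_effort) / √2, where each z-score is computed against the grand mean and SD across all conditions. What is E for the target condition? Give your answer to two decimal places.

1.01

z_performance = (90.5 − 77.9) / 11.5 = 12.6000 / 11.5 = 1.0957.
z_effort = (4.52 − 4.81) / 0.88 = -0.2900 / 0.88 = -0.3295.
z_P − z_E = 1.0957 − (-0.3295) = 1.4252.
E = 1.4252 / √2 = 1.4252 / 1.41421 = 1.0078 ≈ 1.01.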